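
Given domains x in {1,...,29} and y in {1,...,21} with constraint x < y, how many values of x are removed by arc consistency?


For the constraint x < y, x needs a supporting value in y's domain.
x can be at most 20 (one less than y's maximum).
Valid x values from domain: 20 out of 29.
Pruned = 29 - 20 = 9.

9


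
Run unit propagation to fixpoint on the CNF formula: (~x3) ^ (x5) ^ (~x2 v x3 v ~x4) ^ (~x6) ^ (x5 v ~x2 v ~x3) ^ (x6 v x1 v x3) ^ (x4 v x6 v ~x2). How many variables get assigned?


Unit propagation repeatedly assigns the literal in any unit clause, then simplifies.
Assignments in order: x3 = F, x5 = T, x6 = F, x1 = T.
No further unit clauses remain.
Total variables assigned = 4.

4


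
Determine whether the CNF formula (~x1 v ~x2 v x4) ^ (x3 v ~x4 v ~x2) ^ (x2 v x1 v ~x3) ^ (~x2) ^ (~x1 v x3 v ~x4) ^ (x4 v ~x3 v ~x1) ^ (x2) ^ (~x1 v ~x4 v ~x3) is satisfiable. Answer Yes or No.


Check all 16 possible truth assignments.
Number of satisfying assignments found: 0.
The formula is unsatisfiable.

No


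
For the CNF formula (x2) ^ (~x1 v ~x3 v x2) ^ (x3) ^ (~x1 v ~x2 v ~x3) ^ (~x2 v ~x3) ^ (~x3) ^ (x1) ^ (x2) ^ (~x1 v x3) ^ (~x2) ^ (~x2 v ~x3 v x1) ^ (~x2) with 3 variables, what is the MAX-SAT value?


Enumerate all 8 truth assignments.
For each, count how many of the 12 clauses are satisfied.
The formula is not fully satisfiable, so the maximum is below 12.
Maximum simultaneously satisfiable clauses = 8.

8


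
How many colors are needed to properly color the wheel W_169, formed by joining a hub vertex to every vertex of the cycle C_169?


W_169 consists of the cycle C_169 together with a hub vertex adjacent to every cycle vertex.
The cycle C_169 needs 3 colors (odd cycle -> 3).
The hub is adjacent to every cycle vertex, so it must receive a new color distinct from all of them.
Chromatic number = 3 + 1 = 4.

4


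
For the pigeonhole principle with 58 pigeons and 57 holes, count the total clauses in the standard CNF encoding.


The PHP encoding has two parts:
1) At-least-one-hole clauses: 58 (one per pigeon, each with 57 literals).
2) At-most-one-pigeon-per-hole clauses: 57 holes * C(58,2) = 57 * 1653 = 94221.
Total clauses = 58 + 94221 = 94279.

94279


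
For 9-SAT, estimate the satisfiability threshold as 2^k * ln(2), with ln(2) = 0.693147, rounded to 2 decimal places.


Using the asymptotic formula: threshold ~ 2^k * ln(2).
2^9 = 512.
512 * 0.693147 = 354.89.

354.89


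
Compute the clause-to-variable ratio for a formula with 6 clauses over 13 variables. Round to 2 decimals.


Clause-to-variable ratio = clauses / variables.
6 / 13 = 0.46.

0.46


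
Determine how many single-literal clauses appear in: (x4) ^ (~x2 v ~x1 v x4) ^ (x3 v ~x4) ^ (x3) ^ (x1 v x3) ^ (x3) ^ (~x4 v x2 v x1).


A unit clause contains exactly one literal.
Unit clauses found: (x4), (x3), (x3).
Count = 3.

3


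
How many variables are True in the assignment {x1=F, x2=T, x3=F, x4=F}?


The weight is the number of variables assigned True.
True variables: x2.
Weight = 1.

1


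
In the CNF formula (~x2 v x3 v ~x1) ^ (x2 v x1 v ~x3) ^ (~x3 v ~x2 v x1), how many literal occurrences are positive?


Scan each clause for unnegated literals.
Clause 1: 1 positive; Clause 2: 2 positive; Clause 3: 1 positive.
Total positive literal occurrences = 4.

4


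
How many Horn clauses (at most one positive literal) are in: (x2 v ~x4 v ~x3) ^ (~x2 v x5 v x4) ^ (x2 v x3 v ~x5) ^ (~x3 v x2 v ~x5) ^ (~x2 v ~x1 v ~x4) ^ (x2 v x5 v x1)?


A Horn clause has at most one positive literal.
Clause 1: 1 positive lit(s) -> Horn
Clause 2: 2 positive lit(s) -> not Horn
Clause 3: 2 positive lit(s) -> not Horn
Clause 4: 1 positive lit(s) -> Horn
Clause 5: 0 positive lit(s) -> Horn
Clause 6: 3 positive lit(s) -> not Horn
Total Horn clauses = 3.

3


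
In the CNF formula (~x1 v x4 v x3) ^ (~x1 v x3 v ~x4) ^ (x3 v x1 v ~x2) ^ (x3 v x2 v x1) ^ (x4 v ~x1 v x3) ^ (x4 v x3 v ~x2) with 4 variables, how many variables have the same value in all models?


Find all satisfying assignments: 8 model(s).
Check which variables have the same value in every model.
Fixed variables: x3=T.
Backbone size = 1.

1


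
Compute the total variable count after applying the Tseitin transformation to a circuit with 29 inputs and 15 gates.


The Tseitin transformation introduces one auxiliary variable per gate.
Total variables = inputs + gates = 29 + 15 = 44.

44


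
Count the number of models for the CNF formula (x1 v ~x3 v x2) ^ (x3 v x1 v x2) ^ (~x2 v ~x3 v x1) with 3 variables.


Enumerate all 8 truth assignments over 3 variables.
Test each against every clause.
Satisfying assignments found: 5.

5


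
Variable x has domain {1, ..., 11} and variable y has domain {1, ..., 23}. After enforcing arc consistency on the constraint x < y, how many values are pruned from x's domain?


For the constraint x < y, x needs a supporting value in y's domain.
x can be at most 22 (one less than y's maximum).
Valid x values from domain: 11 out of 11.
Pruned = 11 - 11 = 0.

0


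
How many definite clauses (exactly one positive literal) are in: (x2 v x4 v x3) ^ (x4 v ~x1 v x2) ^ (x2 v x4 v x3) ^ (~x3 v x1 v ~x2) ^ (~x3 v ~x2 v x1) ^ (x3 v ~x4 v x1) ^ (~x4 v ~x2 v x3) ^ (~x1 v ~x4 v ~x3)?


A definite clause has exactly one positive literal.
Clause 1: 3 positive -> not definite
Clause 2: 2 positive -> not definite
Clause 3: 3 positive -> not definite
Clause 4: 1 positive -> definite
Clause 5: 1 positive -> definite
Clause 6: 2 positive -> not definite
Clause 7: 1 positive -> definite
Clause 8: 0 positive -> not definite
Definite clause count = 3.

3


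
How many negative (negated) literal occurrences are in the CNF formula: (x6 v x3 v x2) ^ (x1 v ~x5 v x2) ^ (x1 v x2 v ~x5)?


Scan each clause for negated literals.
Clause 1: 0 negative; Clause 2: 1 negative; Clause 3: 1 negative.
Total negative literal occurrences = 2.

2


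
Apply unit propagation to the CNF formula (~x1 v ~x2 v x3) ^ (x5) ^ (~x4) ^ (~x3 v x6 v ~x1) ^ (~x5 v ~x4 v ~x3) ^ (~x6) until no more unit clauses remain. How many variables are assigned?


Unit propagation repeatedly assigns the literal in any unit clause, then simplifies.
Assignments in order: x5 = T, x4 = F, x6 = F.
No further unit clauses remain.
Total variables assigned = 3.

3


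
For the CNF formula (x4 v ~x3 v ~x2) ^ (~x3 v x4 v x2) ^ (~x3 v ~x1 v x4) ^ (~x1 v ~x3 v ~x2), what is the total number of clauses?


Each group enclosed in parentheses joined by ^ is one clause.
Counting the conjuncts: 4 clauses.

4


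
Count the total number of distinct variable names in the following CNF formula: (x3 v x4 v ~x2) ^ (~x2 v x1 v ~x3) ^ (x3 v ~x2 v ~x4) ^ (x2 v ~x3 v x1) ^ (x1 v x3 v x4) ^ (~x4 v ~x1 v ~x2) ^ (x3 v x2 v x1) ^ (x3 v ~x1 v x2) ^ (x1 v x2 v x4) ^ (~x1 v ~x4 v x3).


Identify each distinct variable in the formula.
Variables found: x1, x2, x3, x4.
Total distinct variables = 4.

4


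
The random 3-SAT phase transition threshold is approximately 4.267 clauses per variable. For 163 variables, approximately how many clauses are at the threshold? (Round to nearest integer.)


The 3-SAT phase transition occurs at approximately 4.267 clauses per variable.
m = 4.267 * 163 = 695.521.
Rounded to nearest integer: 696.

696


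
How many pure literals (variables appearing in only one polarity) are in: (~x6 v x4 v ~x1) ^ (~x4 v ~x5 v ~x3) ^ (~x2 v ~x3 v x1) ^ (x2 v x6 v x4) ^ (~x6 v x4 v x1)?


A pure literal appears in only one polarity across all clauses.
Pure literals: x3 (negative only), x5 (negative only).
Count = 2.

2


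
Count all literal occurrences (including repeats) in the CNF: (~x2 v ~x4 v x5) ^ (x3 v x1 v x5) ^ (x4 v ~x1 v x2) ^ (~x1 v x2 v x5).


Clause lengths: 3, 3, 3, 3.
Sum = 3 + 3 + 3 + 3 = 12.

12


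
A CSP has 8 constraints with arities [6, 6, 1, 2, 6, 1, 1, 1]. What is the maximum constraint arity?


The arities are: 6, 6, 1, 2, 6, 1, 1, 1.
Scan for the maximum value.
Maximum arity = 6.

6


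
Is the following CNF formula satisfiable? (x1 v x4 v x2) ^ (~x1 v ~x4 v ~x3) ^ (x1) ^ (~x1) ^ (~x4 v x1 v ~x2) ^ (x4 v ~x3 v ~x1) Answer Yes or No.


Check all 16 possible truth assignments.
Number of satisfying assignments found: 0.
The formula is unsatisfiable.

No


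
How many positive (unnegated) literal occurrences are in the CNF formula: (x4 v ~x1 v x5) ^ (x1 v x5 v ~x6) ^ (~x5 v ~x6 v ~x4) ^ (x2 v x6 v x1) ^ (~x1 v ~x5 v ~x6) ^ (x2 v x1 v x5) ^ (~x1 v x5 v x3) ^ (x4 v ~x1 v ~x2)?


Scan each clause for unnegated literals.
Clause 1: 2 positive; Clause 2: 2 positive; Clause 3: 0 positive; Clause 4: 3 positive; Clause 5: 0 positive; Clause 6: 3 positive; Clause 7: 2 positive; Clause 8: 1 positive.
Total positive literal occurrences = 13.

13


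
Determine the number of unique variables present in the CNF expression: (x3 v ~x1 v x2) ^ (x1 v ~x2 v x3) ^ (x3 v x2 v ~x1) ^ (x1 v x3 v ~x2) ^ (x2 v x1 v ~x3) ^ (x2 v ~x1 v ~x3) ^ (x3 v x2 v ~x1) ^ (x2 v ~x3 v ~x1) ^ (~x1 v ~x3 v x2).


Identify each distinct variable in the formula.
Variables found: x1, x2, x3.
Total distinct variables = 3.

3


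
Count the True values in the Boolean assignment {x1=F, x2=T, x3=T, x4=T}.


The weight is the number of variables assigned True.
True variables: x2, x3, x4.
Weight = 3.

3


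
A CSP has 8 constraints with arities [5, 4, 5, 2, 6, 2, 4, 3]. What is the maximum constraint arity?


The arities are: 5, 4, 5, 2, 6, 2, 4, 3.
Scan for the maximum value.
Maximum arity = 6.

6


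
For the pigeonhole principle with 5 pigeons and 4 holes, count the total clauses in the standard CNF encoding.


The PHP encoding has two parts:
1) At-least-one-hole clauses: 5 (one per pigeon, each with 4 literals).
2) At-most-one-pigeon-per-hole clauses: 4 holes * C(5,2) = 4 * 10 = 40.
Total clauses = 5 + 40 = 45.

45


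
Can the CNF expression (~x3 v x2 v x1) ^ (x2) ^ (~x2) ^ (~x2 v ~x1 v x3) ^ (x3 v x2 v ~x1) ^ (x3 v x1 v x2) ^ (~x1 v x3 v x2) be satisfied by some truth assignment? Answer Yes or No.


Check all 8 possible truth assignments.
Number of satisfying assignments found: 0.
The formula is unsatisfiable.

No


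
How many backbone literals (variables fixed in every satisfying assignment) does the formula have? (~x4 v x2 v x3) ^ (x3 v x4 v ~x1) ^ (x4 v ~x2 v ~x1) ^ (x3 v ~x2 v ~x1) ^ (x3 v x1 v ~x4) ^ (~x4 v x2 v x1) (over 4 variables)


Find all satisfying assignments: 8 model(s).
Check which variables have the same value in every model.
No variable is fixed across all models.
Backbone size = 0.

0


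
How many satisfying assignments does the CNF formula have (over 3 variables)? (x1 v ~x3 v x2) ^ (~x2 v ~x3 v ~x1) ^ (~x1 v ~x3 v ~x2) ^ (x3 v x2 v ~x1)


Enumerate all 8 truth assignments over 3 variables.
Test each against every clause.
Satisfying assignments found: 5.

5


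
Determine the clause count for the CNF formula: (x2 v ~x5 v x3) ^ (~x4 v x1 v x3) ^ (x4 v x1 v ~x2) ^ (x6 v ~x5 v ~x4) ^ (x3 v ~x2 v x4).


Each group enclosed in parentheses joined by ^ is one clause.
Counting the conjuncts: 5 clauses.

5


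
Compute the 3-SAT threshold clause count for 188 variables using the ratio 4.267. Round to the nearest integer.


The 3-SAT phase transition occurs at approximately 4.267 clauses per variable.
m = 4.267 * 188 = 802.196.
Rounded to nearest integer: 802.

802


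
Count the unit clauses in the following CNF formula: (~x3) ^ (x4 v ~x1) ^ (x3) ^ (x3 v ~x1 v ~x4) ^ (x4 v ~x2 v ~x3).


A unit clause contains exactly one literal.
Unit clauses found: (~x3), (x3).
Count = 2.

2


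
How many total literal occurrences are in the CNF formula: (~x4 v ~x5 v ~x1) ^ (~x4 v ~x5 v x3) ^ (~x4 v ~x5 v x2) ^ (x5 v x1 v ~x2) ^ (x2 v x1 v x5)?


Clause lengths: 3, 3, 3, 3, 3.
Sum = 3 + 3 + 3 + 3 + 3 = 15.

15


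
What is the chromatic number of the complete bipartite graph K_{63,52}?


K_{63,52} is bipartite by definition: the two parts are independent sets, with every edge crossing between them.
Color all vertices in one part with color 1 and all vertices in the other part with color 2.
Since the graph has at least one edge, one color does not suffice.
Chromatic number = 2.

2


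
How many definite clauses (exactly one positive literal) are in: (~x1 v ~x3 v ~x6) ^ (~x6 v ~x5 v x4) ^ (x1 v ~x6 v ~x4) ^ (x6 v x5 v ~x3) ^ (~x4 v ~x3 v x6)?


A definite clause has exactly one positive literal.
Clause 1: 0 positive -> not definite
Clause 2: 1 positive -> definite
Clause 3: 1 positive -> definite
Clause 4: 2 positive -> not definite
Clause 5: 1 positive -> definite
Definite clause count = 3.

3


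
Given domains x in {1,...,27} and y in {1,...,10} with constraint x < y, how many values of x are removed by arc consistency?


For the constraint x < y, x needs a supporting value in y's domain.
x can be at most 9 (one less than y's maximum).
Valid x values from domain: 9 out of 27.
Pruned = 27 - 9 = 18.

18


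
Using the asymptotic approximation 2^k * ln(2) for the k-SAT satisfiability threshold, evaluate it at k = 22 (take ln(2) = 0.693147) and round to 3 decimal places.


Using the asymptotic formula: threshold ~ 2^k * ln(2).
2^22 = 4194304.
4194304 * 0.693147 = 2907269.235.

2907269.235


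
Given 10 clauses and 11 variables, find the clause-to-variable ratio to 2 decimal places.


Clause-to-variable ratio = clauses / variables.
10 / 11 = 0.91.

0.91


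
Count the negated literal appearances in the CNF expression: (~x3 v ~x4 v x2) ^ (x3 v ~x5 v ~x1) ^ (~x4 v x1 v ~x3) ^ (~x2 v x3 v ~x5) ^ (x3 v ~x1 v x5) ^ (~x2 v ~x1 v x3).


Scan each clause for negated literals.
Clause 1: 2 negative; Clause 2: 2 negative; Clause 3: 2 negative; Clause 4: 2 negative; Clause 5: 1 negative; Clause 6: 2 negative.
Total negative literal occurrences = 11.

11


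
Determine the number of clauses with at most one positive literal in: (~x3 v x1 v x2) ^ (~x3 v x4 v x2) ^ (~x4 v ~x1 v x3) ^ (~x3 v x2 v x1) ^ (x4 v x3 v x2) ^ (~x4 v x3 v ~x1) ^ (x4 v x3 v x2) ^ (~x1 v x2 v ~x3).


A Horn clause has at most one positive literal.
Clause 1: 2 positive lit(s) -> not Horn
Clause 2: 2 positive lit(s) -> not Horn
Clause 3: 1 positive lit(s) -> Horn
Clause 4: 2 positive lit(s) -> not Horn
Clause 5: 3 positive lit(s) -> not Horn
Clause 6: 1 positive lit(s) -> Horn
Clause 7: 3 positive lit(s) -> not Horn
Clause 8: 1 positive lit(s) -> Horn
Total Horn clauses = 3.

3


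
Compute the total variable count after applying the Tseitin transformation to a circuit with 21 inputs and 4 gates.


The Tseitin transformation introduces one auxiliary variable per gate.
Total variables = inputs + gates = 21 + 4 = 25.

25


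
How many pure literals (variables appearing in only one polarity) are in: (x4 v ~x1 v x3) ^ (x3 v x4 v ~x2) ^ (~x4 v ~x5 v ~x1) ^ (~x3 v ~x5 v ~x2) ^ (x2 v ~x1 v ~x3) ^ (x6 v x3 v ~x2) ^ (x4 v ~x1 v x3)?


A pure literal appears in only one polarity across all clauses.
Pure literals: x1 (negative only), x5 (negative only), x6 (positive only).
Count = 3.

3


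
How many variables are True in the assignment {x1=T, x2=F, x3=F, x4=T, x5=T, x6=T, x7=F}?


The weight is the number of variables assigned True.
True variables: x1, x4, x5, x6.
Weight = 4.

4


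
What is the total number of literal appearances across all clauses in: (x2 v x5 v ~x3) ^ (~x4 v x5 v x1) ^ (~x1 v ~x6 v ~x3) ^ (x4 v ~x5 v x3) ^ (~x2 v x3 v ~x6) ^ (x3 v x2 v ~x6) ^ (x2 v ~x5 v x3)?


Clause lengths: 3, 3, 3, 3, 3, 3, 3.
Sum = 3 + 3 + 3 + 3 + 3 + 3 + 3 = 21.

21


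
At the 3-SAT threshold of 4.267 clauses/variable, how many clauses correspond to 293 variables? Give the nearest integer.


The 3-SAT phase transition occurs at approximately 4.267 clauses per variable.
m = 4.267 * 293 = 1250.231.
Rounded to nearest integer: 1250.

1250


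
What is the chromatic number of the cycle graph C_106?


A cycle on an even number of vertices is bipartite: alternate two colors around the cycle.
Since 106 is even, two colors suffice, and at least two are needed because the graph has edges.
Chromatic number = 2.

2


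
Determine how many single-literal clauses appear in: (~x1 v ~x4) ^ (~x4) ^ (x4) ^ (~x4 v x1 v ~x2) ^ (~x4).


A unit clause contains exactly one literal.
Unit clauses found: (~x4), (x4), (~x4).
Count = 3.

3


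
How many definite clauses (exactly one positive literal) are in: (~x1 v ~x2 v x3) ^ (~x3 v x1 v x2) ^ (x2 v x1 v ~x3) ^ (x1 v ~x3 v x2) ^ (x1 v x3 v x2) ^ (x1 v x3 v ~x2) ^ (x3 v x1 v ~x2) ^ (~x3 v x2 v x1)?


A definite clause has exactly one positive literal.
Clause 1: 1 positive -> definite
Clause 2: 2 positive -> not definite
Clause 3: 2 positive -> not definite
Clause 4: 2 positive -> not definite
Clause 5: 3 positive -> not definite
Clause 6: 2 positive -> not definite
Clause 7: 2 positive -> not definite
Clause 8: 2 positive -> not definite
Definite clause count = 1.

1


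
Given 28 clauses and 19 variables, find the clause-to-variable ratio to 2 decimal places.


Clause-to-variable ratio = clauses / variables.
28 / 19 = 1.47.

1.47


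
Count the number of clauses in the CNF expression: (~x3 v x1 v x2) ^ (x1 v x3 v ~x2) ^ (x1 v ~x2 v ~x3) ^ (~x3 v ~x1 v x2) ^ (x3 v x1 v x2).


Each group enclosed in parentheses joined by ^ is one clause.
Counting the conjuncts: 5 clauses.

5


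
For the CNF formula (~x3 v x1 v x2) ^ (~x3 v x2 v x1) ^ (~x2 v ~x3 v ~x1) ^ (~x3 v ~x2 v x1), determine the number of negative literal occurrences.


Scan each clause for negated literals.
Clause 1: 1 negative; Clause 2: 1 negative; Clause 3: 3 negative; Clause 4: 2 negative.
Total negative literal occurrences = 7.

7


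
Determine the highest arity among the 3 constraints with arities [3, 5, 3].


The arities are: 3, 5, 3.
Scan for the maximum value.
Maximum arity = 5.

5


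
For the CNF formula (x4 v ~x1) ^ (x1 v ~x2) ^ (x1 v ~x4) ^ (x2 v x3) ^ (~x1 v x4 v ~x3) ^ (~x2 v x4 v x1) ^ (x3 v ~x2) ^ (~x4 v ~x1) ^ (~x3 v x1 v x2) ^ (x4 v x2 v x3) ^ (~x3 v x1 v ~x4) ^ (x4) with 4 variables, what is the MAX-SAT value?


Enumerate all 16 truth assignments.
For each, count how many of the 12 clauses are satisfied.
The formula is not fully satisfiable, so the maximum is below 12.
Maximum simultaneously satisfiable clauses = 11.

11


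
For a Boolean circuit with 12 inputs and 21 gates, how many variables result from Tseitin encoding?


The Tseitin transformation introduces one auxiliary variable per gate.
Total variables = inputs + gates = 12 + 21 = 33.

33


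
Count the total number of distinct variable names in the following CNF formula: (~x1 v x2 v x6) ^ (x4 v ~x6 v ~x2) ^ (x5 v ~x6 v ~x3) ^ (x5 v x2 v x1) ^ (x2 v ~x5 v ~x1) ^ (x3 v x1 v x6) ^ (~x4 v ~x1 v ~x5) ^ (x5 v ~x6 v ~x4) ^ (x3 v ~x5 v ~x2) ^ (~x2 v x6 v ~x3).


Identify each distinct variable in the formula.
Variables found: x1, x2, x3, x4, x5, x6.
Total distinct variables = 6.

6


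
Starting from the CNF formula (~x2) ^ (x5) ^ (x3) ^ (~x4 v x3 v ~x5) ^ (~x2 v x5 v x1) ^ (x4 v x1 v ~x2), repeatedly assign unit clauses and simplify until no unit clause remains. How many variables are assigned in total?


Unit propagation repeatedly assigns the literal in any unit clause, then simplifies.
Assignments in order: x2 = F, x5 = T, x3 = T.
No further unit clauses remain.
Total variables assigned = 3.

3


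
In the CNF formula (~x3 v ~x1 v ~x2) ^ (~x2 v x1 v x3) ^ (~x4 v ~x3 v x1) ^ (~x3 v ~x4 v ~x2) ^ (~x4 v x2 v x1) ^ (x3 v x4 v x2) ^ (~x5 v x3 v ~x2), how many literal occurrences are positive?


Scan each clause for unnegated literals.
Clause 1: 0 positive; Clause 2: 2 positive; Clause 3: 1 positive; Clause 4: 0 positive; Clause 5: 2 positive; Clause 6: 3 positive; Clause 7: 1 positive.
Total positive literal occurrences = 9.

9


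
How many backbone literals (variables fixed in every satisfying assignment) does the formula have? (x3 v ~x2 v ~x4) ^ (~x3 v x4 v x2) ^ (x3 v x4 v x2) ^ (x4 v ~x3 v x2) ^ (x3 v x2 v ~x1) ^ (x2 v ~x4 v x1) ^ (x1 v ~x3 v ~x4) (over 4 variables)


Find all satisfying assignments: 6 model(s).
Check which variables have the same value in every model.
No variable is fixed across all models.
Backbone size = 0.

0


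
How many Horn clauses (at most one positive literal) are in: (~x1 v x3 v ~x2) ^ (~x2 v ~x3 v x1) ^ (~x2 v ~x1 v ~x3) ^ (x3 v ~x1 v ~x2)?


A Horn clause has at most one positive literal.
Clause 1: 1 positive lit(s) -> Horn
Clause 2: 1 positive lit(s) -> Horn
Clause 3: 0 positive lit(s) -> Horn
Clause 4: 1 positive lit(s) -> Horn
Total Horn clauses = 4.

4


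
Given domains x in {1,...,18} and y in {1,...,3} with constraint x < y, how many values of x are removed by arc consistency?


For the constraint x < y, x needs a supporting value in y's domain.
x can be at most 2 (one less than y's maximum).
Valid x values from domain: 2 out of 18.
Pruned = 18 - 2 = 16.

16


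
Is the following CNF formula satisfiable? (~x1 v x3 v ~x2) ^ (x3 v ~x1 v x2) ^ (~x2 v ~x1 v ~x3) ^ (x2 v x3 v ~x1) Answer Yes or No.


Check all 8 possible truth assignments.
Number of satisfying assignments found: 5.
The formula is satisfiable.

Yes


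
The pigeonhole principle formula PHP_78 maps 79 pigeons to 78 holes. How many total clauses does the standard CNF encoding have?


The PHP encoding has two parts:
1) At-least-one-hole clauses: 79 (one per pigeon, each with 78 literals).
2) At-most-one-pigeon-per-hole clauses: 78 holes * C(79,2) = 78 * 3081 = 240318.
Total clauses = 79 + 240318 = 240397.

240397


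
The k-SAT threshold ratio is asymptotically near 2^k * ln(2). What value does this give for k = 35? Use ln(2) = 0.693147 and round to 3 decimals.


Using the asymptotic formula: threshold ~ 2^k * ln(2).
2^35 = 34359738368.
34359738368 * 0.693147 = 23816349570.564.

23816349570.564


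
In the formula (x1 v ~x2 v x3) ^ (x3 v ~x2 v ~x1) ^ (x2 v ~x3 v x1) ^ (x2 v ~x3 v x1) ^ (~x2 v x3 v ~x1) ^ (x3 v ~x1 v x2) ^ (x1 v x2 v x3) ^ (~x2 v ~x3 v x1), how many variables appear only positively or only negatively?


A pure literal appears in only one polarity across all clauses.
No pure literals found.
Count = 0.

0


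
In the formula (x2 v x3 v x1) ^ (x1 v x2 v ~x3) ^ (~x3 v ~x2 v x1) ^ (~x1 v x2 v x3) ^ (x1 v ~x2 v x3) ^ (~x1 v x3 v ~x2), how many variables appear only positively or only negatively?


A pure literal appears in only one polarity across all clauses.
No pure literals found.
Count = 0.

0


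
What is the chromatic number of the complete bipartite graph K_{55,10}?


K_{55,10} is bipartite by definition: the two parts are independent sets, with every edge crossing between them.
Color all vertices in one part with color 1 and all vertices in the other part with color 2.
Since the graph has at least one edge, one color does not suffice.
Chromatic number = 2.

2


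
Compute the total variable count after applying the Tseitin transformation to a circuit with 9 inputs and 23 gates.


The Tseitin transformation introduces one auxiliary variable per gate.
Total variables = inputs + gates = 9 + 23 = 32.

32


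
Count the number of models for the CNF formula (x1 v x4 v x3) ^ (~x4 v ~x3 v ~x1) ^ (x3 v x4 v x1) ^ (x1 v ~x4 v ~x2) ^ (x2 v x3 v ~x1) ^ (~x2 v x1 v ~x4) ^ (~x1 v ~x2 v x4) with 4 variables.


Enumerate all 16 truth assignments over 4 variables.
Test each against every clause.
Satisfying assignments found: 6.

6


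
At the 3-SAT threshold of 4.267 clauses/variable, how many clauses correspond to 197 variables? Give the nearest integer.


The 3-SAT phase transition occurs at approximately 4.267 clauses per variable.
m = 4.267 * 197 = 840.599.
Rounded to nearest integer: 841.

841


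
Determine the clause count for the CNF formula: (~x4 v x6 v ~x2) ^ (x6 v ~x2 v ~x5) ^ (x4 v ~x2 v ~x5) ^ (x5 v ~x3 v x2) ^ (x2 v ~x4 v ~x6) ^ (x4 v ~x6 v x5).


Each group enclosed in parentheses joined by ^ is one clause.
Counting the conjuncts: 6 clauses.

6


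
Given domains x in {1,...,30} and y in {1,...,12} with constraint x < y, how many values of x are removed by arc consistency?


For the constraint x < y, x needs a supporting value in y's domain.
x can be at most 11 (one less than y's maximum).
Valid x values from domain: 11 out of 30.
Pruned = 30 - 11 = 19.

19


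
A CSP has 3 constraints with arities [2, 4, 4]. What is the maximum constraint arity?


The arities are: 2, 4, 4.
Scan for the maximum value.
Maximum arity = 4.

4


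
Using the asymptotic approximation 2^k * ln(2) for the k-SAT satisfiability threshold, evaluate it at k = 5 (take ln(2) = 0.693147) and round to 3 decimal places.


Using the asymptotic formula: threshold ~ 2^k * ln(2).
2^5 = 32.
32 * 0.693147 = 22.181.

22.181


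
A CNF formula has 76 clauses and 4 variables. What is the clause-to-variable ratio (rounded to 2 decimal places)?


Clause-to-variable ratio = clauses / variables.
76 / 4 = 19.0.

19.0


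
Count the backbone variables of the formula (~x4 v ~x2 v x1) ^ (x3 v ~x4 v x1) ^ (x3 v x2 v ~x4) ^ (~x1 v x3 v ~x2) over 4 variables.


Find all satisfying assignments: 10 model(s).
Check which variables have the same value in every model.
No variable is fixed across all models.
Backbone size = 0.

0


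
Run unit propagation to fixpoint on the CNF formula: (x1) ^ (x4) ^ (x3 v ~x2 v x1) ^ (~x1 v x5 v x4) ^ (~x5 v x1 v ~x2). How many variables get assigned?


Unit propagation repeatedly assigns the literal in any unit clause, then simplifies.
Assignments in order: x1 = T, x4 = T.
No further unit clauses remain.
Total variables assigned = 2.

2


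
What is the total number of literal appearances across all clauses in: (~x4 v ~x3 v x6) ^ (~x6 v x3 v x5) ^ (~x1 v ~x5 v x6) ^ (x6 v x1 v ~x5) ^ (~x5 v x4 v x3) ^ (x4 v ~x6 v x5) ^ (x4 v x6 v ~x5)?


Clause lengths: 3, 3, 3, 3, 3, 3, 3.
Sum = 3 + 3 + 3 + 3 + 3 + 3 + 3 = 21.

21


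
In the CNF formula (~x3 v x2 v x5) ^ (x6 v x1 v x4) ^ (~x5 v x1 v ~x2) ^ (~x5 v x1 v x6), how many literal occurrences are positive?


Scan each clause for unnegated literals.
Clause 1: 2 positive; Clause 2: 3 positive; Clause 3: 1 positive; Clause 4: 2 positive.
Total positive literal occurrences = 8.

8


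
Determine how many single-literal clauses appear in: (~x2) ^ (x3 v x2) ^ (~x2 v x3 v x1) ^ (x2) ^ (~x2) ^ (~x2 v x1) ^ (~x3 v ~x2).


A unit clause contains exactly one literal.
Unit clauses found: (~x2), (x2), (~x2).
Count = 3.

3


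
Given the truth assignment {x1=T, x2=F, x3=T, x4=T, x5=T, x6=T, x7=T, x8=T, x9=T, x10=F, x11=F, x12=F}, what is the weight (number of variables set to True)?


The weight is the number of variables assigned True.
True variables: x1, x3, x4, x5, x6, x7, x8, x9.
Weight = 8.

8


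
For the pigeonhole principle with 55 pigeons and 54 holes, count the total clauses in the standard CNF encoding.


The PHP encoding has two parts:
1) At-least-one-hole clauses: 55 (one per pigeon, each with 54 literals).
2) At-most-one-pigeon-per-hole clauses: 54 holes * C(55,2) = 54 * 1485 = 80190.
Total clauses = 55 + 80190 = 80245.

80245


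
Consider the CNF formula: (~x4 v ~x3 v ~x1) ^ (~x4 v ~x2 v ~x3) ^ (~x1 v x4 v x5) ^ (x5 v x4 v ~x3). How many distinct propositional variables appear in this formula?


Identify each distinct variable in the formula.
Variables found: x1, x2, x3, x4, x5.
Total distinct variables = 5.

5


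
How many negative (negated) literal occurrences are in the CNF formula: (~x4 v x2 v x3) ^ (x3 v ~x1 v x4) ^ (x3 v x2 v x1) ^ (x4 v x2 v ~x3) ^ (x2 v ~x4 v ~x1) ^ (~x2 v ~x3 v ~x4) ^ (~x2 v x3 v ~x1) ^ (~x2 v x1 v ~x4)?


Scan each clause for negated literals.
Clause 1: 1 negative; Clause 2: 1 negative; Clause 3: 0 negative; Clause 4: 1 negative; Clause 5: 2 negative; Clause 6: 3 negative; Clause 7: 2 negative; Clause 8: 2 negative.
Total negative literal occurrences = 12.

12


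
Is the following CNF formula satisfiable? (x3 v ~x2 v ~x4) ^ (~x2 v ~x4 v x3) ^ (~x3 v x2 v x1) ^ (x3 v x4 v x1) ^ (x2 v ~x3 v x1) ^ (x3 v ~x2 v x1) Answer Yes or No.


Check all 16 possible truth assignments.
Number of satisfying assignments found: 10.
The formula is satisfiable.

Yes


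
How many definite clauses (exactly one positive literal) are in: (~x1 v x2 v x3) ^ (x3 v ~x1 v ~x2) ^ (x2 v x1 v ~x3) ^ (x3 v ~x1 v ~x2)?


A definite clause has exactly one positive literal.
Clause 1: 2 positive -> not definite
Clause 2: 1 positive -> definite
Clause 3: 2 positive -> not definite
Clause 4: 1 positive -> definite
Definite clause count = 2.

2


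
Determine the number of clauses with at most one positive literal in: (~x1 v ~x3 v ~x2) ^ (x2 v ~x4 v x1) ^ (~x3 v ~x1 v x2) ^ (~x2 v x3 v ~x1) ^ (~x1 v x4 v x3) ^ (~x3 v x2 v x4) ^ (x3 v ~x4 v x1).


A Horn clause has at most one positive literal.
Clause 1: 0 positive lit(s) -> Horn
Clause 2: 2 positive lit(s) -> not Horn
Clause 3: 1 positive lit(s) -> Horn
Clause 4: 1 positive lit(s) -> Horn
Clause 5: 2 positive lit(s) -> not Horn
Clause 6: 2 positive lit(s) -> not Horn
Clause 7: 2 positive lit(s) -> not Horn
Total Horn clauses = 3.

3


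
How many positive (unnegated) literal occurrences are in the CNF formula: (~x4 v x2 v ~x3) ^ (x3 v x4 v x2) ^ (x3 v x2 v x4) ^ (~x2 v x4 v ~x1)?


Scan each clause for unnegated literals.
Clause 1: 1 positive; Clause 2: 3 positive; Clause 3: 3 positive; Clause 4: 1 positive.
Total positive literal occurrences = 8.

8


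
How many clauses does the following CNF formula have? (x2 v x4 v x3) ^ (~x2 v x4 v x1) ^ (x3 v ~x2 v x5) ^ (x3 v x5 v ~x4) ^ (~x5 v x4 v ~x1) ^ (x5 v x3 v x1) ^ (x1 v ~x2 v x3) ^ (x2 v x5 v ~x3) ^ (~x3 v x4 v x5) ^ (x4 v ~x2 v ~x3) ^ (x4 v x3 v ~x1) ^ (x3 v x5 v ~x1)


Each group enclosed in parentheses joined by ^ is one clause.
Counting the conjuncts: 12 clauses.

12


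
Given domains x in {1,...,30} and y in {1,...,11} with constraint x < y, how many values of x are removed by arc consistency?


For the constraint x < y, x needs a supporting value in y's domain.
x can be at most 10 (one less than y's maximum).
Valid x values from domain: 10 out of 30.
Pruned = 30 - 10 = 20.

20


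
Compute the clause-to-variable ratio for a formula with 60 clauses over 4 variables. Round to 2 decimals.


Clause-to-variable ratio = clauses / variables.
60 / 4 = 15.0.

15.0


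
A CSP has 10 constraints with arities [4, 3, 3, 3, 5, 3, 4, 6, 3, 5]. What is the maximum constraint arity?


The arities are: 4, 3, 3, 3, 5, 3, 4, 6, 3, 5.
Scan for the maximum value.
Maximum arity = 6.

6


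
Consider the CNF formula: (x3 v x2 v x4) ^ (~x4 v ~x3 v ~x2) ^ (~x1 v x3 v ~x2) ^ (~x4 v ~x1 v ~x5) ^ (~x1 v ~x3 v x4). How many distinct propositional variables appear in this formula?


Identify each distinct variable in the formula.
Variables found: x1, x2, x3, x4, x5.
Total distinct variables = 5.

5


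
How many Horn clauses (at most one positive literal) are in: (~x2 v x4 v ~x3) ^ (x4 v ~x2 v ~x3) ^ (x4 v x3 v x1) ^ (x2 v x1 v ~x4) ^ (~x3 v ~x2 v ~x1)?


A Horn clause has at most one positive literal.
Clause 1: 1 positive lit(s) -> Horn
Clause 2: 1 positive lit(s) -> Horn
Clause 3: 3 positive lit(s) -> not Horn
Clause 4: 2 positive lit(s) -> not Horn
Clause 5: 0 positive lit(s) -> Horn
Total Horn clauses = 3.

3


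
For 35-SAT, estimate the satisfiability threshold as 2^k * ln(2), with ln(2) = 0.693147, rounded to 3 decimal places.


Using the asymptotic formula: threshold ~ 2^k * ln(2).
2^35 = 34359738368.
34359738368 * 0.693147 = 23816349570.564.

23816349570.564


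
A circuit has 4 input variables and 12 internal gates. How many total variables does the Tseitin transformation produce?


The Tseitin transformation introduces one auxiliary variable per gate.
Total variables = inputs + gates = 4 + 12 = 16.

16


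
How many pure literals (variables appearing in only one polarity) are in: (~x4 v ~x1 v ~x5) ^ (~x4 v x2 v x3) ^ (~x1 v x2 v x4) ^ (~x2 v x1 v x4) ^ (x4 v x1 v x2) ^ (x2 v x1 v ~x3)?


A pure literal appears in only one polarity across all clauses.
Pure literals: x5 (negative only).
Count = 1.

1


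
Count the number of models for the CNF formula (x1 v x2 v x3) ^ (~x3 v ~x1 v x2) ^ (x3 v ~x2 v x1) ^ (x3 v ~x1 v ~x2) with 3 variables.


Enumerate all 8 truth assignments over 3 variables.
Test each against every clause.
Satisfying assignments found: 4.

4


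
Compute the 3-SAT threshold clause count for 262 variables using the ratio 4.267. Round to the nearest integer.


The 3-SAT phase transition occurs at approximately 4.267 clauses per variable.
m = 4.267 * 262 = 1117.954.
Rounded to nearest integer: 1118.

1118


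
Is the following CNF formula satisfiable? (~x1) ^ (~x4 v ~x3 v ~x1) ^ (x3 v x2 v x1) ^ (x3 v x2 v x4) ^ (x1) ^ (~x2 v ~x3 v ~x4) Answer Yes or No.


Check all 16 possible truth assignments.
Number of satisfying assignments found: 0.
The formula is unsatisfiable.

No


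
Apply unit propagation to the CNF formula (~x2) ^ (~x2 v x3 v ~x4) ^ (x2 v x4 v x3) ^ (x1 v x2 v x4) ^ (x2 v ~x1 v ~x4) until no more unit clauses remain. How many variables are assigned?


Unit propagation repeatedly assigns the literal in any unit clause, then simplifies.
Assignments in order: x2 = F.
No further unit clauses remain.
Total variables assigned = 1.

1


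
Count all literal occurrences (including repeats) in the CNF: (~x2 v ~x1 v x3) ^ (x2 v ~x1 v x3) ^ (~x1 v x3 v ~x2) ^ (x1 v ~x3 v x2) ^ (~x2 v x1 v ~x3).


Clause lengths: 3, 3, 3, 3, 3.
Sum = 3 + 3 + 3 + 3 + 3 = 15.

15


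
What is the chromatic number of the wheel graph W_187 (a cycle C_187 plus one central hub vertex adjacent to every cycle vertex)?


W_187 consists of the cycle C_187 together with a hub vertex adjacent to every cycle vertex.
The cycle C_187 needs 3 colors (odd cycle -> 3).
The hub is adjacent to every cycle vertex, so it must receive a new color distinct from all of them.
Chromatic number = 3 + 1 = 4.

4


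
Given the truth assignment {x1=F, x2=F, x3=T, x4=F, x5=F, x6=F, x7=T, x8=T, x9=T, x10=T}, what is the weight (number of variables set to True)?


The weight is the number of variables assigned True.
True variables: x3, x7, x8, x9, x10.
Weight = 5.

5


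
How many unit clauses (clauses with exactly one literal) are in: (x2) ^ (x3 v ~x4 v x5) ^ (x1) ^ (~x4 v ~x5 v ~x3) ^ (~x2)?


A unit clause contains exactly one literal.
Unit clauses found: (x2), (x1), (~x2).
Count = 3.

3


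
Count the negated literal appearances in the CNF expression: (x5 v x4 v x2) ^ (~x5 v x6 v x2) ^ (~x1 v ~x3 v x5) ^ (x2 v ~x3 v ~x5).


Scan each clause for negated literals.
Clause 1: 0 negative; Clause 2: 1 negative; Clause 3: 2 negative; Clause 4: 2 negative.
Total negative literal occurrences = 5.

5


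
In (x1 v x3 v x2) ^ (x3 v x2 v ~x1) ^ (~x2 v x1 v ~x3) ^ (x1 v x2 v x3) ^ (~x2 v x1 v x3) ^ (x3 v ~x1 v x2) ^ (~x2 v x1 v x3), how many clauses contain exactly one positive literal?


A definite clause has exactly one positive literal.
Clause 1: 3 positive -> not definite
Clause 2: 2 positive -> not definite
Clause 3: 1 positive -> definite
Clause 4: 3 positive -> not definite
Clause 5: 2 positive -> not definite
Clause 6: 2 positive -> not definite
Clause 7: 2 positive -> not definite
Definite clause count = 1.

1


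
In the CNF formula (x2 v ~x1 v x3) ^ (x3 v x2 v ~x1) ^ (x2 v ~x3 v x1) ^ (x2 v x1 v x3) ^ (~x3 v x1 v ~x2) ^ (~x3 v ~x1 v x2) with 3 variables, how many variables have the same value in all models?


Find all satisfying assignments: 3 model(s).
Check which variables have the same value in every model.
Fixed variables: x2=T.
Backbone size = 1.

1


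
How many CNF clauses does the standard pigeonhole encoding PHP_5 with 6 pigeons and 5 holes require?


The PHP encoding has two parts:
1) At-least-one-hole clauses: 6 (one per pigeon, each with 5 literals).
2) At-most-one-pigeon-per-hole clauses: 5 holes * C(6,2) = 5 * 15 = 75.
Total clauses = 6 + 75 = 81.

81


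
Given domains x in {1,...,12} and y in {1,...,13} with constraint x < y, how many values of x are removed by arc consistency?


For the constraint x < y, x needs a supporting value in y's domain.
x can be at most 12 (one less than y's maximum).
Valid x values from domain: 12 out of 12.
Pruned = 12 - 12 = 0.

0


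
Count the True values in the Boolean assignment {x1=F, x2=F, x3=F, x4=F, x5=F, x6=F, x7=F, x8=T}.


The weight is the number of variables assigned True.
True variables: x8.
Weight = 1.

1


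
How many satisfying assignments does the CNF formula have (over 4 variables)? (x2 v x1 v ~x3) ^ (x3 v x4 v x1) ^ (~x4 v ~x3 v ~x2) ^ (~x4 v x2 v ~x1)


Enumerate all 16 truth assignments over 4 variables.
Test each against every clause.
Satisfying assignments found: 8.

8


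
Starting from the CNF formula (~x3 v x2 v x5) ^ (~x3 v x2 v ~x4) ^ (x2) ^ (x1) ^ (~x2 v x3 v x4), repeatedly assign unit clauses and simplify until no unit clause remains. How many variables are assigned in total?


Unit propagation repeatedly assigns the literal in any unit clause, then simplifies.
Assignments in order: x2 = T, x1 = T.
No further unit clauses remain.
Total variables assigned = 2.

2


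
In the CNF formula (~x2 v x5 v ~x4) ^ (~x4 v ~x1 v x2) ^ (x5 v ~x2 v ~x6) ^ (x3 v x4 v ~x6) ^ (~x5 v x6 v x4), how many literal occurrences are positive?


Scan each clause for unnegated literals.
Clause 1: 1 positive; Clause 2: 1 positive; Clause 3: 1 positive; Clause 4: 2 positive; Clause 5: 2 positive.
Total positive literal occurrences = 7.

7


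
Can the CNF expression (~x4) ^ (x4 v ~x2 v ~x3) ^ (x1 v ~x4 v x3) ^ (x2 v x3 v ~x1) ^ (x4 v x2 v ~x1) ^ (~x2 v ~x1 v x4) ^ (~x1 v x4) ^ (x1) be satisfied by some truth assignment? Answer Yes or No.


Check all 16 possible truth assignments.
Number of satisfying assignments found: 0.
The formula is unsatisfiable.

No


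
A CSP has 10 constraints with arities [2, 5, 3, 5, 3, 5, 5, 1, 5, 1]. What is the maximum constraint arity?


The arities are: 2, 5, 3, 5, 3, 5, 5, 1, 5, 1.
Scan for the maximum value.
Maximum arity = 5.

5


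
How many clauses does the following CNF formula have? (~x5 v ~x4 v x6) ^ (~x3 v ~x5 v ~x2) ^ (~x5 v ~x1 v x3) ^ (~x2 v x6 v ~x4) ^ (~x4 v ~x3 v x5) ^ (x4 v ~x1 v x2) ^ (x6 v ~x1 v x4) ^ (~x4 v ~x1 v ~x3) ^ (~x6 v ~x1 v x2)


Each group enclosed in parentheses joined by ^ is one clause.
Counting the conjuncts: 9 clauses.

9


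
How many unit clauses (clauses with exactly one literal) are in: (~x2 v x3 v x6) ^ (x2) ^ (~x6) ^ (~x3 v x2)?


A unit clause contains exactly one literal.
Unit clauses found: (x2), (~x6).
Count = 2.

2


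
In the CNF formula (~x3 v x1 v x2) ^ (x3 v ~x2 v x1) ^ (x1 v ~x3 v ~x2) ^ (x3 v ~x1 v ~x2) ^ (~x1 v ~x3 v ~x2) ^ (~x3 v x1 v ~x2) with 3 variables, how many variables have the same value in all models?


Find all satisfying assignments: 3 model(s).
Check which variables have the same value in every model.
Fixed variables: x2=F.
Backbone size = 1.

1


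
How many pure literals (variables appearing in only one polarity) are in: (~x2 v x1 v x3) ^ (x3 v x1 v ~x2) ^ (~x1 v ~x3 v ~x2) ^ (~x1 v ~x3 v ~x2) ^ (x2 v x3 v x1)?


A pure literal appears in only one polarity across all clauses.
No pure literals found.
Count = 0.

0


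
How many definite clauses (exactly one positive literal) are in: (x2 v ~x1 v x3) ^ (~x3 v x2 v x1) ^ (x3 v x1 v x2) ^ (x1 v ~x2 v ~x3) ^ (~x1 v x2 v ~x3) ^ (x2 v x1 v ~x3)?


A definite clause has exactly one positive literal.
Clause 1: 2 positive -> not definite
Clause 2: 2 positive -> not definite
Clause 3: 3 positive -> not definite
Clause 4: 1 positive -> definite
Clause 5: 1 positive -> definite
Clause 6: 2 positive -> not definite
Definite clause count = 2.

2


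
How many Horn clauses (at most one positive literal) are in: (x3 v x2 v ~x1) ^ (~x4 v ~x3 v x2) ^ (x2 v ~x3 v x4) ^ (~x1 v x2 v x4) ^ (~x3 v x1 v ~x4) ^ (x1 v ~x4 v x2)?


A Horn clause has at most one positive literal.
Clause 1: 2 positive lit(s) -> not Horn
Clause 2: 1 positive lit(s) -> Horn
Clause 3: 2 positive lit(s) -> not Horn
Clause 4: 2 positive lit(s) -> not Horn
Clause 5: 1 positive lit(s) -> Horn
Clause 6: 2 positive lit(s) -> not Horn
Total Horn clauses = 2.

2
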